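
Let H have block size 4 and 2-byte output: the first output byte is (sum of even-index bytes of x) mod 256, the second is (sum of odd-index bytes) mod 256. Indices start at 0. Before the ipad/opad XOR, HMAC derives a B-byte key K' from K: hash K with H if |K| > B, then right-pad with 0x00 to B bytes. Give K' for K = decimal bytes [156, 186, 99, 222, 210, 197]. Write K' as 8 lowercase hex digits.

|K| = 6 > B = 4, so first hash the key.
H(K): even-index sum = 465 mod 256 = 209; odd-index sum = 605 mod 256 = 93 → d1 5d.
Zero-pad H(K) = d1 5d to 4 bytes: K' = d1 5d 00 00.

d15d0000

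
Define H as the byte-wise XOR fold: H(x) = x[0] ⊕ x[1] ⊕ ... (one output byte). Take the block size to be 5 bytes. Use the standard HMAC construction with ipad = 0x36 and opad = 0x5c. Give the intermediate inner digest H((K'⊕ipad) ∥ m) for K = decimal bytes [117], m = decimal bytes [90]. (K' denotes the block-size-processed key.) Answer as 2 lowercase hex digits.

Key decimal bytes [117] = 75 is 1 byte ≤ B = 5; zero-pad to 5 bytes: K' = 75 00 00 00 00.
K' ⊕ ipad = 43 36 36 36 36.
Inner input = 43 36 36 36 36 ∥ 5a.
Inner hash: XOR 43⊕36⊕36⊕36⊕36⊕5a = 19.

19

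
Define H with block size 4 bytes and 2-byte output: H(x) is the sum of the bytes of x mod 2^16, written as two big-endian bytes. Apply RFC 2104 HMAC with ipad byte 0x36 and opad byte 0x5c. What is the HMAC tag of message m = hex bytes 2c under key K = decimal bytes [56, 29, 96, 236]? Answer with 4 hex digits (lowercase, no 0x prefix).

0227

Key decimal bytes [56, 29, 96, 236] = 38 1d 60 ec is exactly B = 4 bytes: K' = 38 1d 60 ec.
K' ⊕ ipad = 0e 2b 56 da.  K' ⊕ opad = 64 41 3c b0.
Inner input = (K'⊕ipad) ∥ m = 0e 2b 56 da ∥ 2c.
Inner hash: sum = 14+43+86+218+44 = 405 → 01 95.
Outer input = (K'⊕opad) ∥ inner = 64 41 3c b0 ∥ 01 95.
Outer hash (tag): sum = 100+65+60+176+1+149 = 551 → 02 27.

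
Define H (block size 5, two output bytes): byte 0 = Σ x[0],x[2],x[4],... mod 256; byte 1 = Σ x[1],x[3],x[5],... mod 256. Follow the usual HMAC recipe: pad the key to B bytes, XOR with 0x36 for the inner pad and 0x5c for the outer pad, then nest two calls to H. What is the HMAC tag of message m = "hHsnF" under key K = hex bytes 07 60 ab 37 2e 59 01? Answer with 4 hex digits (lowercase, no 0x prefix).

Key hex bytes 07 60 ab 37 2e 59 01 is 7 bytes > B = 5, so hash it first: H(key) = e1 f0, then zero-pad to 5 bytes: K' = e1 f0 00 00 00.
K' ⊕ ipad = d7 c6 36 36 36.  K' ⊕ opad = bd ac 5c 5c 5c.
Inner input = (K'⊕ipad) ∥ m = d7 c6 36 36 36 ∥ 68 48 73 6e 46.
Inner hash: even-index sum = 505 mod 256 = 249; odd-index sum = 541 mod 256 = 29 → f9 1d.
Outer input = (K'⊕opad) ∥ inner = bd ac 5c 5c 5c ∥ f9 1d.
Outer hash (tag): even-index sum = 402 mod 256 = 146; odd-index sum = 513 mod 256 = 1 → 92 01.

9201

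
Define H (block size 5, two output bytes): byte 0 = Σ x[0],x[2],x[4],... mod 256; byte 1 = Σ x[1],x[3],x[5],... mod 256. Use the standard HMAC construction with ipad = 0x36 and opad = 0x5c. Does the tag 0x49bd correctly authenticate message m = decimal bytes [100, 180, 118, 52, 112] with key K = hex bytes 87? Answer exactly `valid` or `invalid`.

Key hex bytes 87 is 1 byte ≤ B = 5; zero-pad to 5 bytes: K' = 87 00 00 00 00.
K' ⊕ ipad = b1 36 36 36 36; K' ⊕ opad = db 5c 5c 5c 5c.
Inner hash: even-index sum = 517 mod 256 = 5; odd-index sum = 438 mod 256 = 182 → 05 b6.
Outer hash (recomputed tag): even-index sum = 585 mod 256 = 73; odd-index sum = 189 mod 256 = 189 → 49 bd.
Recomputed tag = 49bd; claimed = 49bd → match.

valid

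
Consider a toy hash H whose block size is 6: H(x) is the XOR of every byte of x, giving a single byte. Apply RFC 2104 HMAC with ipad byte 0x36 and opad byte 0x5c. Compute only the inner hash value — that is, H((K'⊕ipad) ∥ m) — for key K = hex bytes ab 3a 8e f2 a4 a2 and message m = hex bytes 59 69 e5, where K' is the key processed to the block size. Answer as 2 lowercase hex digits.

3e

Key hex bytes ab 3a 8e f2 a4 a2 is exactly B = 6 bytes: K' = ab 3a 8e f2 a4 a2.
K' ⊕ ipad = 9d 0c b8 c4 92 94.
Inner input = 9d 0c b8 c4 92 94 ∥ 59 69 e5.
Inner hash: XOR 9d⊕0c⊕b8⊕c4⊕92⊕94⊕59⊕69⊕e5 = 3e.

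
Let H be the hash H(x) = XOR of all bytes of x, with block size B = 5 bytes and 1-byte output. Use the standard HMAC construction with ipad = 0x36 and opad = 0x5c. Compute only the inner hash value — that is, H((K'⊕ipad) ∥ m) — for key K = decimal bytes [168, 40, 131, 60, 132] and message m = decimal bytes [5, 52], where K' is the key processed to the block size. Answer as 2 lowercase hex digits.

Key decimal bytes [168, 40, 131, 60, 132] = a8 28 83 3c 84 is exactly B = 5 bytes: K' = a8 28 83 3c 84.
K' ⊕ ipad = 9e 1e b5 0a b2.
Inner input = 9e 1e b5 0a b2 ∥ 05 34.
Inner hash: XOR 9e⊕1e⊕b5⊕0a⊕b2⊕05⊕34 = bc.

bc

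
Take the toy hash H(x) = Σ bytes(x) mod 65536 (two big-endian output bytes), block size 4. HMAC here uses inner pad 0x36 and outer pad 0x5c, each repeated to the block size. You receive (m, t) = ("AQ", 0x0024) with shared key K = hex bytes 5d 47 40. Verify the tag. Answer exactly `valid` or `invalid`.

Key hex bytes 5d 47 40 is 3 bytes ≤ B = 4; zero-pad to 4 bytes: K' = 5d 47 40 00.
K' ⊕ ipad = 6b 71 76 36; K' ⊕ opad = 01 1b 1c 5c.
Inner hash: sum = 107+113+118+54+65+81 = 538 → 02 1a.
Outer hash (recomputed tag): sum = 1+27+28+92+2+26 = 176 → 00 b0.
Recomputed tag = 00b0; claimed = 0024 → mismatch.

invalid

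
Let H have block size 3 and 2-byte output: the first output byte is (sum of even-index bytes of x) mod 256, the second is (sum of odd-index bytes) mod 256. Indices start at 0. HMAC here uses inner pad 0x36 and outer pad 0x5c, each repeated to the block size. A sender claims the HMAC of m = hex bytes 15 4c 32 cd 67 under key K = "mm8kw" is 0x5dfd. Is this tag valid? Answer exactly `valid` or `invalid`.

Key "mm8kw" = 6d 6d 38 6b 77 is 5 bytes > B = 3, so hash it first: H(key) = 1c d8, then zero-pad to 3 bytes: K' = 1c d8 00.
K' ⊕ ipad = 2a ee 36; K' ⊕ opad = 40 84 5c.
Inner hash: even-index sum = 377 mod 256 = 121; odd-index sum = 412 mod 256 = 156 → 79 9c.
Outer hash (recomputed tag): even-index sum = 312 mod 256 = 56; odd-index sum = 253 mod 256 = 253 → 38 fd.
Recomputed tag = 38fd; claimed = 5dfd → mismatch.

invalid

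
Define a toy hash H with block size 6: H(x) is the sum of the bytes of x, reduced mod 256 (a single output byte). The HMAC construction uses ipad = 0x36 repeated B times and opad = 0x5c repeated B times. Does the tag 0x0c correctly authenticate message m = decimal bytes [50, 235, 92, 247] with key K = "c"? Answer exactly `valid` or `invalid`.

Key "c" = 63 is 1 byte ≤ B = 6; zero-pad to 6 bytes: K' = 63 00 00 00 00 00.
K' ⊕ ipad = 55 36 36 36 36 36; K' ⊕ opad = 3f 5c 5c 5c 5c 5c.
Inner hash: sum = 85+54+54+54+54+54+50+235+92+247 = 979; mod 256 = 211 → d3.
Outer hash (recomputed tag): sum = 63+92+92+92+92+92+211 = 734; mod 256 = 222 → de.
Recomputed tag = de; claimed = 0c → mismatch.

invalid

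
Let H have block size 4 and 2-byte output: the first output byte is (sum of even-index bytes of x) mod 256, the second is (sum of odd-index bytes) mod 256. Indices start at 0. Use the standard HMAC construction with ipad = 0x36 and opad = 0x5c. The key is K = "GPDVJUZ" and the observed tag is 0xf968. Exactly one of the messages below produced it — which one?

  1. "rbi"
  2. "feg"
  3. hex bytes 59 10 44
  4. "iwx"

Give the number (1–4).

1

Key "GPDVJUZ" = 47 50 44 56 4a 55 5a is 7 bytes > B = 4, so hash it first: H(key) = 2f fb, then zero-pad to 4 bytes: K' = 2f fb 00 00.
K' ⊕ ipad = 19 cd 36 36; K' ⊕ opad = 73 a7 5c 5c.
m1: inner = H(19 cd 36 36 72 62 69) = 2a 65; tag = H(73 a7 5c 5c 2a 65) = f968 ← matches
m2: inner = H(19 cd 36 36 66 65 67) = 1c 68; tag = H(73 a7 5c 5c 1c 68) = eb6b
m3: inner = H(19 cd 36 36 59 10 44) = ec 13; tag = H(73 a7 5c 5c ec 13) = bb16
m4: inner = H(19 cd 36 36 69 77 78) = 30 7a; tag = H(73 a7 5c 5c 30 7a) = ff7d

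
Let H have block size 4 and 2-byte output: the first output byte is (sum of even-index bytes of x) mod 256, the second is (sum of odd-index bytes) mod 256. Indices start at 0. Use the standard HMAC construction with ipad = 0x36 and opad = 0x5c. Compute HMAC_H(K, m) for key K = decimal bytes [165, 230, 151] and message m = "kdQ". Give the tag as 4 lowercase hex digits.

b480

Key decimal bytes [165, 230, 151] = a5 e6 97 is 3 bytes ≤ B = 4; zero-pad to 4 bytes: K' = a5 e6 97 00.
K' ⊕ ipad = 93 d0 a1 36.  K' ⊕ opad = f9 ba cb 5c.
Inner input = (K'⊕ipad) ∥ m = 93 d0 a1 36 ∥ 6b 64 51.
Inner hash: even-index sum = 496 mod 256 = 240; odd-index sum = 362 mod 256 = 106 → f0 6a.
Outer input = (K'⊕opad) ∥ inner = f9 ba cb 5c ∥ f0 6a.
Outer hash (tag): even-index sum = 692 mod 256 = 180; odd-index sum = 384 mod 256 = 128 → b4 80.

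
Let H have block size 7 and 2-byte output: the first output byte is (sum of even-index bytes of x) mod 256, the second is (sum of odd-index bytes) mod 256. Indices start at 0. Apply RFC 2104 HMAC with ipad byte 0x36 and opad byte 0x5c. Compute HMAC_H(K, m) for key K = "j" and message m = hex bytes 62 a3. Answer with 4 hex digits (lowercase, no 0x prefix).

Key "j" = 6a is 1 byte ≤ B = 7; zero-pad to 7 bytes: K' = 6a 00 00 00 00 00 00.
K' ⊕ ipad = 5c 36 36 36 36 36 36.  K' ⊕ opad = 36 5c 5c 5c 5c 5c 5c.
Inner input = (K'⊕ipad) ∥ m = 5c 36 36 36 36 36 36 ∥ 62 a3.
Inner hash: even-index sum = 417 mod 256 = 161; odd-index sum = 260 mod 256 = 4 → a1 04.
Outer input = (K'⊕opad) ∥ inner = 36 5c 5c 5c 5c 5c 5c ∥ a1 04.
Outer hash (tag): even-index sum = 334 mod 256 = 78; odd-index sum = 437 mod 256 = 181 → 4e b5.

4eb5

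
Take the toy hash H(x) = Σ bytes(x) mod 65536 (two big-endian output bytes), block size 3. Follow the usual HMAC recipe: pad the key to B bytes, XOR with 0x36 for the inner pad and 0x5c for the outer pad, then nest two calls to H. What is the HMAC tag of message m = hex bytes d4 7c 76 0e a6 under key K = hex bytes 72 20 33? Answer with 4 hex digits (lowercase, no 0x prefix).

Key hex bytes 72 20 33 is exactly B = 3 bytes: K' = 72 20 33.
K' ⊕ ipad = 44 16 05.  K' ⊕ opad = 2e 7c 6f.
Inner input = (K'⊕ipad) ∥ m = 44 16 05 ∥ d4 7c 76 0e a6.
Inner hash: sum = 68+22+5+212+124+118+14+166 = 729 → 02 d9.
Outer input = (K'⊕opad) ∥ inner = 2e 7c 6f ∥ 02 d9.
Outer hash (tag): sum = 46+124+111+2+217 = 500 → 01 f4.

01f4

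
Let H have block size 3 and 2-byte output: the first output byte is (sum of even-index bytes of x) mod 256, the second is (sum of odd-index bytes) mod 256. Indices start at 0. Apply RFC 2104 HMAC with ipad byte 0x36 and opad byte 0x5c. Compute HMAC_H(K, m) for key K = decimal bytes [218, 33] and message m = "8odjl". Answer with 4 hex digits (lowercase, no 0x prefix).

Key decimal bytes [218, 33] = da 21 is 2 bytes ≤ B = 3; zero-pad to 3 bytes: K' = da 21 00.
K' ⊕ ipad = ec 17 36.  K' ⊕ opad = 86 7d 5c.
Inner input = (K'⊕ipad) ∥ m = ec 17 36 ∥ 38 6f 64 6a 6c.
Inner hash: even-index sum = 507 mod 256 = 251; odd-index sum = 287 mod 256 = 31 → fb 1f.
Outer input = (K'⊕opad) ∥ inner = 86 7d 5c ∥ fb 1f.
Outer hash (tag): even-index sum = 257 mod 256 = 1; odd-index sum = 376 mod 256 = 120 → 01 78.

0178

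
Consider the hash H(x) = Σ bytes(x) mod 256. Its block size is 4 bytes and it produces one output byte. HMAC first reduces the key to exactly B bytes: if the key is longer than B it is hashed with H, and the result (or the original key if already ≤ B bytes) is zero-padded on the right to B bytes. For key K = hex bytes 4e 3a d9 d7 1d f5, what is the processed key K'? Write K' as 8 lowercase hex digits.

|K| = 6 > B = 4, so first hash the key.
H(K): sum = 78+58+217+215+29+245 = 842; mod 256 = 74 → 4a.
Zero-pad H(K) = 4a to 4 bytes: K' = 4a 00 00 00.

4a000000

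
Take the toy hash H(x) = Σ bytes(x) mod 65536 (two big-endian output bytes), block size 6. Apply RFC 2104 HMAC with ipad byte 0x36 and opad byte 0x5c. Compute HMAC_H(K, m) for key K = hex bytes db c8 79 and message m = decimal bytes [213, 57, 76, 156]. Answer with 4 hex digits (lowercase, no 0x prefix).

Key hex bytes db c8 79 is 3 bytes ≤ B = 6; zero-pad to 6 bytes: K' = db c8 79 00 00 00.
K' ⊕ ipad = ed fe 4f 36 36 36.  K' ⊕ opad = 87 94 25 5c 5c 5c.
Inner input = (K'⊕ipad) ∥ m = ed fe 4f 36 36 36 ∥ d5 39 4c 9c.
Inner hash: sum = 237+254+79+54+54+54+213+57+76+156 = 1234 → 04 d2.
Outer input = (K'⊕opad) ∥ inner = 87 94 25 5c 5c 5c ∥ 04 d2.
Outer hash (tag): sum = 135+148+37+92+92+92+4+210 = 810 → 03 2a.

032a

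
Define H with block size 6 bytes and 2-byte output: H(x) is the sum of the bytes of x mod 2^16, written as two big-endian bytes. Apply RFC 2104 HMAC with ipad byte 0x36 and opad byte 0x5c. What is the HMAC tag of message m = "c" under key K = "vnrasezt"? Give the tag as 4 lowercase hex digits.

02ac

Key "vnrasezt" = 76 6e 72 61 73 65 7a 74 is 8 bytes > B = 6, so hash it first: H(key) = 03 7d, then zero-pad to 6 bytes: K' = 03 7d 00 00 00 00.
K' ⊕ ipad = 35 4b 36 36 36 36.  K' ⊕ opad = 5f 21 5c 5c 5c 5c.
Inner input = (K'⊕ipad) ∥ m = 35 4b 36 36 36 36 ∥ 63.
Inner hash: sum = 53+75+54+54+54+54+99 = 443 → 01 bb.
Outer input = (K'⊕opad) ∥ inner = 5f 21 5c 5c 5c 5c ∥ 01 bb.
Outer hash (tag): sum = 95+33+92+92+92+92+1+187 = 684 → 02 ac.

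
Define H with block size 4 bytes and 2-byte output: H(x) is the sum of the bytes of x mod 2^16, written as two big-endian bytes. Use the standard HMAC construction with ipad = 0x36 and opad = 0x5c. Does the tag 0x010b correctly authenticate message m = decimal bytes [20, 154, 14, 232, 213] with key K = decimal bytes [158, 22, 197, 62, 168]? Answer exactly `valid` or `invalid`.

invalid

Key decimal bytes [158, 22, 197, 62, 168] = 9e 16 c5 3e a8 is 5 bytes > B = 4, so hash it first: H(key) = 02 5f, then zero-pad to 4 bytes: K' = 02 5f 00 00.
K' ⊕ ipad = 34 69 36 36; K' ⊕ opad = 5e 03 5c 5c.
Inner hash: sum = 52+105+54+54+20+154+14+232+213 = 898 → 03 82.
Outer hash (recomputed tag): sum = 94+3+92+92+3+130 = 414 → 01 9e.
Recomputed tag = 019e; claimed = 010b → mismatch.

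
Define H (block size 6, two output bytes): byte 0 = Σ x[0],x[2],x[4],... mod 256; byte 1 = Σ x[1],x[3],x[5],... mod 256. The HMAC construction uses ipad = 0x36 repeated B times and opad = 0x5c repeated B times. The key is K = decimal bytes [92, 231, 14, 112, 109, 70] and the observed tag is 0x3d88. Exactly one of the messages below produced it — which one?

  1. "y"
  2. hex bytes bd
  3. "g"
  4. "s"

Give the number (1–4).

2

Key decimal bytes [92, 231, 14, 112, 109, 70] = 5c e7 0e 70 6d 46 is exactly B = 6 bytes: K' = 5c e7 0e 70 6d 46.
K' ⊕ ipad = 6a d1 38 46 5b 70; K' ⊕ opad = 00 bb 52 2c 31 1a.
m1: inner = H(6a d1 38 46 5b 70 79) = 76 87; tag = H(00 bb 52 2c 31 1a 76 87) = f988
m2: inner = H(6a d1 38 46 5b 70 bd) = ba 87; tag = H(00 bb 52 2c 31 1a ba 87) = 3d88 ← matches
m3: inner = H(6a d1 38 46 5b 70 67) = 64 87; tag = H(00 bb 52 2c 31 1a 64 87) = e788
m4: inner = H(6a d1 38 46 5b 70 73) = 70 87; tag = H(00 bb 52 2c 31 1a 70 87) = f388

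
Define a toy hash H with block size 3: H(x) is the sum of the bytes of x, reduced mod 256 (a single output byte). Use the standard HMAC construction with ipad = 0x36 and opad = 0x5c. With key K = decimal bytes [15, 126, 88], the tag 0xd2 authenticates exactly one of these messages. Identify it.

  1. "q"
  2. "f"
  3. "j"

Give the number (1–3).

3

Key decimal bytes [15, 126, 88] = 0f 7e 58 is exactly B = 3 bytes: K' = 0f 7e 58.
K' ⊕ ipad = 39 48 6e; K' ⊕ opad = 53 22 04.
m1: inner = H(39 48 6e 71) = 60; tag = H(53 22 04 60) = d9
m2: inner = H(39 48 6e 66) = 55; tag = H(53 22 04 55) = ce
m3: inner = H(39 48 6e 6a) = 59; tag = H(53 22 04 59) = d2 ← matches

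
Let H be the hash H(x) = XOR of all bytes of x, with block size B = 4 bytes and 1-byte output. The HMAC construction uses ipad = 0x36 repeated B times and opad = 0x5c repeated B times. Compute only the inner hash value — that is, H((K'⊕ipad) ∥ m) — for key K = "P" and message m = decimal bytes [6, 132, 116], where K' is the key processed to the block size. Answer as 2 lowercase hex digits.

a6

Key "P" = 50 is 1 byte ≤ B = 4; zero-pad to 4 bytes: K' = 50 00 00 00.
K' ⊕ ipad = 66 36 36 36.
Inner input = 66 36 36 36 ∥ 06 84 74.
Inner hash: XOR 66⊕36⊕36⊕36⊕06⊕84⊕74 = a6.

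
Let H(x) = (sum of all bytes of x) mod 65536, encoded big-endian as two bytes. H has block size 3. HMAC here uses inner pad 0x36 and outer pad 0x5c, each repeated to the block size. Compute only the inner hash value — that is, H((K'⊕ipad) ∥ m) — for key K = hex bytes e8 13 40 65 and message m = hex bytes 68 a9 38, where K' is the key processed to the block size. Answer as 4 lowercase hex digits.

Key hex bytes e8 13 40 65 is 4 bytes > B = 3, so hash it first: H(key) = 01 a0, then zero-pad to 3 bytes: K' = 01 a0 00.
K' ⊕ ipad = 37 96 36.
Inner input = 37 96 36 ∥ 68 a9 38.
Inner hash: sum = 55+150+54+104+169+56 = 588 → 02 4c.

024c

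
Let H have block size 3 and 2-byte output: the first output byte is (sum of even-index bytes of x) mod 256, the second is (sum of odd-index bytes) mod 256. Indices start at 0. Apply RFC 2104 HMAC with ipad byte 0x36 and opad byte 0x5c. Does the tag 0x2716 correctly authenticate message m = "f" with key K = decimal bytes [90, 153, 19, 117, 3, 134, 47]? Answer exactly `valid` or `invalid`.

invalid

Key decimal bytes [90, 153, 19, 117, 3, 134, 47] = 5a 99 13 75 03 86 2f is 7 bytes > B = 3, so hash it first: H(key) = 9f 94, then zero-pad to 3 bytes: K' = 9f 94 00.
K' ⊕ ipad = a9 a2 36; K' ⊕ opad = c3 c8 5c.
Inner hash: even-index sum = 223 mod 256 = 223; odd-index sum = 264 mod 256 = 8 → df 08.
Outer hash (recomputed tag): even-index sum = 295 mod 256 = 39; odd-index sum = 423 mod 256 = 167 → 27 a7.
Recomputed tag = 27a7; claimed = 2716 → mismatch.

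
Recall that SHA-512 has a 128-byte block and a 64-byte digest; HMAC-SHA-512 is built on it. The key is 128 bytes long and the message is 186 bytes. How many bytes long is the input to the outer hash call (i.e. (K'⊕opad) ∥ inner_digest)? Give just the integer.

192

Key is 128 ≤ 128 bytes, zero-padded: |K'| = 128.
Outer input = (K'⊕opad) ∥ H(inner) → 128 + 64 = 192 bytes.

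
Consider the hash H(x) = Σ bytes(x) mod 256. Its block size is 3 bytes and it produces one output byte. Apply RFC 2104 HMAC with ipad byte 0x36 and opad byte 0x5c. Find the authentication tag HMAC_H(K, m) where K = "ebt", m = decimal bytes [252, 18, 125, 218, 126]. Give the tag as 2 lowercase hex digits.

Key "ebt" = 65 62 74 is exactly B = 3 bytes: K' = 65 62 74.
K' ⊕ ipad = 53 54 42.  K' ⊕ opad = 39 3e 28.
Inner input = (K'⊕ipad) ∥ m = 53 54 42 ∥ fc 12 7d da 7e.
Inner hash: sum = 83+84+66+252+18+125+218+126 = 972; mod 256 = 204 → cc.
Outer input = (K'⊕opad) ∥ inner = 39 3e 28 ∥ cc.
Outer hash (tag): sum = 57+62+40+204 = 363; mod 256 = 107 → 6b.

6b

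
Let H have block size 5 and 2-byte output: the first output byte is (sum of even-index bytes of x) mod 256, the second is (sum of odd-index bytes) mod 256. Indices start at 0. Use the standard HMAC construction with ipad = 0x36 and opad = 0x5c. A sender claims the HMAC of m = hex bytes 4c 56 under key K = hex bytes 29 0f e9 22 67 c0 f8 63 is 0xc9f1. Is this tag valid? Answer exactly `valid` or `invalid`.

invalid

Key hex bytes 29 0f e9 22 67 c0 f8 63 is 8 bytes > B = 5, so hash it first: H(key) = 71 54, then zero-pad to 5 bytes: K' = 71 54 00 00 00.
K' ⊕ ipad = 47 62 36 36 36; K' ⊕ opad = 2d 08 5c 5c 5c.
Inner hash: even-index sum = 265 mod 256 = 9; odd-index sum = 228 mod 256 = 228 → 09 e4.
Outer hash (recomputed tag): even-index sum = 457 mod 256 = 201; odd-index sum = 109 mod 256 = 109 → c9 6d.
Recomputed tag = c96d; claimed = c9f1 → mismatch.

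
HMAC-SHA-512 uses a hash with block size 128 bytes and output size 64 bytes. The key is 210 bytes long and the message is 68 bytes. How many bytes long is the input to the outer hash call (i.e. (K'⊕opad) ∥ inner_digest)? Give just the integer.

192

Key is 210 > 128 bytes, so it is hashed to 64 bytes then zero-padded to 128: |K'| = 128.
Outer input = (K'⊕opad) ∥ H(inner) → 128 + 64 = 192 bytes.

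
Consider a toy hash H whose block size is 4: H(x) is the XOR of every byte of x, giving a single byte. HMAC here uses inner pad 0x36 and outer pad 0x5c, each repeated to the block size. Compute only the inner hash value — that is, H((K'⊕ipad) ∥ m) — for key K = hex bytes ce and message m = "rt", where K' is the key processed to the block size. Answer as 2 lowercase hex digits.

Key hex bytes ce is 1 byte ≤ B = 4; zero-pad to 4 bytes: K' = ce 00 00 00.
K' ⊕ ipad = f8 36 36 36.
Inner input = f8 36 36 36 ∥ 72 74.
Inner hash: XOR f8⊕36⊕36⊕36⊕72⊕74 = c8.

c8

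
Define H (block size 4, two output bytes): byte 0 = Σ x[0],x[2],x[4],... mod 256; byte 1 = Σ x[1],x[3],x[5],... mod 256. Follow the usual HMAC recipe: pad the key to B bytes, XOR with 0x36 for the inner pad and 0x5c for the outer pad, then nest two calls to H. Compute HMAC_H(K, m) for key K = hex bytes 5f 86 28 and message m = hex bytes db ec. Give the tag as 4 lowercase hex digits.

Key hex bytes 5f 86 28 is 3 bytes ≤ B = 4; zero-pad to 4 bytes: K' = 5f 86 28 00.
K' ⊕ ipad = 69 b0 1e 36.  K' ⊕ opad = 03 da 74 5c.
Inner input = (K'⊕ipad) ∥ m = 69 b0 1e 36 ∥ db ec.
Inner hash: even-index sum = 354 mod 256 = 98; odd-index sum = 466 mod 256 = 210 → 62 d2.
Outer input = (K'⊕opad) ∥ inner = 03 da 74 5c ∥ 62 d2.
Outer hash (tag): even-index sum = 217 mod 256 = 217; odd-index sum = 520 mod 256 = 8 → d9 08.

d908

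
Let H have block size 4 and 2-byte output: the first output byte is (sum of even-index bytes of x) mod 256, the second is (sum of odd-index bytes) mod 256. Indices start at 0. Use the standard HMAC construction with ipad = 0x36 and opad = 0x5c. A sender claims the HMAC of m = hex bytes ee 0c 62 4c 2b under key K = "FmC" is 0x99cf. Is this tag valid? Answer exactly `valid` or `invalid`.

Key "FmC" = 46 6d 43 is 3 bytes ≤ B = 4; zero-pad to 4 bytes: K' = 46 6d 43 00.
K' ⊕ ipad = 70 5b 75 36; K' ⊕ opad = 1a 31 1f 5c.
Inner hash: even-index sum = 608 mod 256 = 96; odd-index sum = 233 mod 256 = 233 → 60 e9.
Outer hash (recomputed tag): even-index sum = 153 mod 256 = 153; odd-index sum = 374 mod 256 = 118 → 99 76.
Recomputed tag = 9976; claimed = 99cf → mismatch.

invalid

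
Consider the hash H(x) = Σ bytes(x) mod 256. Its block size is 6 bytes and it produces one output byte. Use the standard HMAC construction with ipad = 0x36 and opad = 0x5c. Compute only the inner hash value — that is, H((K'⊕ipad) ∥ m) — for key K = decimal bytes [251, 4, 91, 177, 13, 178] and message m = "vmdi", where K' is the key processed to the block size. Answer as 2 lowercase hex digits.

62

Key decimal bytes [251, 4, 91, 177, 13, 178] = fb 04 5b b1 0d b2 is exactly B = 6 bytes: K' = fb 04 5b b1 0d b2.
K' ⊕ ipad = cd 32 6d 87 3b 84.
Inner input = cd 32 6d 87 3b 84 ∥ 76 6d 64 69.
Inner hash: sum = 205+50+109+135+59+132+118+109+100+105 = 1122; mod 256 = 98 → 62.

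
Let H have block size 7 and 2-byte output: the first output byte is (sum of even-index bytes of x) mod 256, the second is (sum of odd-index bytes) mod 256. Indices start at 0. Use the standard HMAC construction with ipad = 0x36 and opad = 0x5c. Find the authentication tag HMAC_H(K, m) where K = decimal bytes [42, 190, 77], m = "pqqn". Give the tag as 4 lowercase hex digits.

147c

Key decimal bytes [42, 190, 77] = 2a be 4d is 3 bytes ≤ B = 7; zero-pad to 7 bytes: K' = 2a be 4d 00 00 00 00.
K' ⊕ ipad = 1c 88 7b 36 36 36 36.  K' ⊕ opad = 76 e2 11 5c 5c 5c 5c.
Inner input = (K'⊕ipad) ∥ m = 1c 88 7b 36 36 36 36 ∥ 70 71 71 6e.
Inner hash: even-index sum = 482 mod 256 = 226; odd-index sum = 469 mod 256 = 213 → e2 d5.
Outer input = (K'⊕opad) ∥ inner = 76 e2 11 5c 5c 5c 5c ∥ e2 d5.
Outer hash (tag): even-index sum = 532 mod 256 = 20; odd-index sum = 636 mod 256 = 124 → 14 7c.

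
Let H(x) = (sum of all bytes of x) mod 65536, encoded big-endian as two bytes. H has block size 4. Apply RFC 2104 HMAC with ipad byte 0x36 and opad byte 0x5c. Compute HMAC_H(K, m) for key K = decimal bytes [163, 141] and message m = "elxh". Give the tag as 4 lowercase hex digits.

Key decimal bytes [163, 141] = a3 8d is 2 bytes ≤ B = 4; zero-pad to 4 bytes: K' = a3 8d 00 00.
K' ⊕ ipad = 95 bb 36 36.  K' ⊕ opad = ff d1 5c 5c.
Inner input = (K'⊕ipad) ∥ m = 95 bb 36 36 ∥ 65 6c 78 68.
Inner hash: sum = 149+187+54+54+101+108+120+104 = 877 → 03 6d.
Outer input = (K'⊕opad) ∥ inner = ff d1 5c 5c ∥ 03 6d.
Outer hash (tag): sum = 255+209+92+92+3+109 = 760 → 02 f8.

02f8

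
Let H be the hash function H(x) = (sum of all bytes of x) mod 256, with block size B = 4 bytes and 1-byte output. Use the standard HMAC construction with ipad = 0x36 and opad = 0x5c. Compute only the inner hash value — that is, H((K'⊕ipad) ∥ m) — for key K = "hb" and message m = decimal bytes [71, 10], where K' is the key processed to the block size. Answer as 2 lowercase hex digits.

6f

Key "hb" = 68 62 is 2 bytes ≤ B = 4; zero-pad to 4 bytes: K' = 68 62 00 00.
K' ⊕ ipad = 5e 54 36 36.
Inner input = 5e 54 36 36 ∥ 47 0a.
Inner hash: sum = 94+84+54+54+71+10 = 367; mod 256 = 111 → 6f.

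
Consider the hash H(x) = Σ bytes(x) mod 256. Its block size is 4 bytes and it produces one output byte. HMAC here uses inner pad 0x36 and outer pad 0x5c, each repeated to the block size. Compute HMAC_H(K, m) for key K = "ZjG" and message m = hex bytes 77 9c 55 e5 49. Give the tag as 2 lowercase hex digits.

Key "ZjG" = 5a 6a 47 is 3 bytes ≤ B = 4; zero-pad to 4 bytes: K' = 5a 6a 47 00.
K' ⊕ ipad = 6c 5c 71 36.  K' ⊕ opad = 06 36 1b 5c.
Inner input = (K'⊕ipad) ∥ m = 6c 5c 71 36 ∥ 77 9c 55 e5 49.
Inner hash: sum = 108+92+113+54+119+156+85+229+73 = 1029; mod 256 = 5 → 05.
Outer input = (K'⊕opad) ∥ inner = 06 36 1b 5c ∥ 05.
Outer hash (tag): sum = 6+54+27+92+5 = 184 → b8.

b8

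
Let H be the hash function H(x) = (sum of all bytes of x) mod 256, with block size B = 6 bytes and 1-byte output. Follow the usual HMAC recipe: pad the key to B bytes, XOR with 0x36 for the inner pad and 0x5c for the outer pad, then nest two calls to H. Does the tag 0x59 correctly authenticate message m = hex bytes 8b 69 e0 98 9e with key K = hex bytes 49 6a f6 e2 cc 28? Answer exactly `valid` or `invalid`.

invalid

Key hex bytes 49 6a f6 e2 cc 28 is exactly B = 6 bytes: K' = 49 6a f6 e2 cc 28.
K' ⊕ ipad = 7f 5c c0 d4 fa 1e; K' ⊕ opad = 15 36 aa be 90 74.
Inner hash: sum = 127+92+192+212+250+30+139+105+224+152+158 = 1681; mod 256 = 145 → 91.
Outer hash (recomputed tag): sum = 21+54+170+190+144+116+145 = 840; mod 256 = 72 → 48.
Recomputed tag = 48; claimed = 59 → mismatch.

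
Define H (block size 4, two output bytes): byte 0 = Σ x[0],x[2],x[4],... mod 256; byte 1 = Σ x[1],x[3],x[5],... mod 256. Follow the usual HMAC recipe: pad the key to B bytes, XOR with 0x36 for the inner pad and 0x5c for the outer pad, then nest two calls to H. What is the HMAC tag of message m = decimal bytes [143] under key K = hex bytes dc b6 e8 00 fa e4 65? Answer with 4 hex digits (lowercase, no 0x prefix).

Key hex bytes dc b6 e8 00 fa e4 65 is 7 bytes > B = 4, so hash it first: H(key) = 23 9a, then zero-pad to 4 bytes: K' = 23 9a 00 00.
K' ⊕ ipad = 15 ac 36 36.  K' ⊕ opad = 7f c6 5c 5c.
Inner input = (K'⊕ipad) ∥ m = 15 ac 36 36 ∥ 8f.
Inner hash: even-index sum = 218 mod 256 = 218; odd-index sum = 226 mod 256 = 226 → da e2.
Outer input = (K'⊕opad) ∥ inner = 7f c6 5c 5c ∥ da e2.
Outer hash (tag): even-index sum = 437 mod 256 = 181; odd-index sum = 516 mod 256 = 4 → b5 04.

b504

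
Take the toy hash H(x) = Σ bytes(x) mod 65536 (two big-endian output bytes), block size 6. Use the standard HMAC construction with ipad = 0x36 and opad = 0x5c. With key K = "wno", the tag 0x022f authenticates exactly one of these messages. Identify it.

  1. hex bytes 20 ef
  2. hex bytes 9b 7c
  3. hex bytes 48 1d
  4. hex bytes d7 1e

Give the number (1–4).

Key "wno" = 77 6e 6f is 3 bytes ≤ B = 6; zero-pad to 6 bytes: K' = 77 6e 6f 00 00 00.
K' ⊕ ipad = 41 58 59 36 36 36; K' ⊕ opad = 2b 32 33 5c 5c 5c.
m1: inner = H(41 58 59 36 36 36 20 ef) = 02 a3; tag = H(2b 32 33 5c 5c 5c 02 a3) = 0249
m2: inner = H(41 58 59 36 36 36 9b 7c) = 02 ab; tag = H(2b 32 33 5c 5c 5c 02 ab) = 0251
m3: inner = H(41 58 59 36 36 36 48 1d) = 01 f9; tag = H(2b 32 33 5c 5c 5c 01 f9) = 029e
m4: inner = H(41 58 59 36 36 36 d7 1e) = 02 89; tag = H(2b 32 33 5c 5c 5c 02 89) = 022f ← matches

4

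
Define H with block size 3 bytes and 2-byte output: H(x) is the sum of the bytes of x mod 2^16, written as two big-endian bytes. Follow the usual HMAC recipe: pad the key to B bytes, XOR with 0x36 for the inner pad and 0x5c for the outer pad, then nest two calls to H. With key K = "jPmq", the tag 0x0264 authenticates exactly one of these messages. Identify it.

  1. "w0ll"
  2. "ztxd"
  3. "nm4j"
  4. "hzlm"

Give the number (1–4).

Key "jPmq" = 6a 50 6d 71 is 4 bytes > B = 3, so hash it first: H(key) = 01 98, then zero-pad to 3 bytes: K' = 01 98 00.
K' ⊕ ipad = 37 ae 36; K' ⊕ opad = 5d c4 5c.
m1: inner = H(37 ae 36 77 30 6c 6c) = 02 9a; tag = H(5d c4 5c 02 9a) = 0219
m2: inner = H(37 ae 36 7a 74 78 64) = 02 e5; tag = H(5d c4 5c 02 e5) = 0264 ← matches
m3: inner = H(37 ae 36 6e 6d 34 6a) = 02 94; tag = H(5d c4 5c 02 94) = 0213
m4: inner = H(37 ae 36 68 7a 6c 6d) = 02 d6; tag = H(5d c4 5c 02 d6) = 0255

2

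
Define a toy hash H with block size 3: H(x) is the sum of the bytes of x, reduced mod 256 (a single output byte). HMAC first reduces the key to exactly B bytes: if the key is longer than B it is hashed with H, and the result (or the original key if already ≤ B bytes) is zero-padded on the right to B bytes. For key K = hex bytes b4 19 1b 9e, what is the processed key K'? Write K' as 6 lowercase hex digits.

860000

|K| = 4 > B = 3, so first hash the key.
H(K): sum = 180+25+27+158 = 390; mod 256 = 134 → 86.
Zero-pad H(K) = 86 to 3 bytes: K' = 86 00 00.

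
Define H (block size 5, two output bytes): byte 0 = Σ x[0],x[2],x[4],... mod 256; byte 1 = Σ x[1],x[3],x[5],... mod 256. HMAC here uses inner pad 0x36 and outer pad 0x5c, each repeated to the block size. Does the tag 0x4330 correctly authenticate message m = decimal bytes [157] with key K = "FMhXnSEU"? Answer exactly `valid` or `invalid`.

Key "FMhXnSEU" = 46 4d 68 58 6e 53 45 55 is 8 bytes > B = 5, so hash it first: H(key) = 61 4d, then zero-pad to 5 bytes: K' = 61 4d 00 00 00.
K' ⊕ ipad = 57 7b 36 36 36; K' ⊕ opad = 3d 11 5c 5c 5c.
Inner hash: even-index sum = 195 mod 256 = 195; odd-index sum = 334 mod 256 = 78 → c3 4e.
Outer hash (recomputed tag): even-index sum = 323 mod 256 = 67; odd-index sum = 304 mod 256 = 48 → 43 30.
Recomputed tag = 4330; claimed = 4330 → match.

valid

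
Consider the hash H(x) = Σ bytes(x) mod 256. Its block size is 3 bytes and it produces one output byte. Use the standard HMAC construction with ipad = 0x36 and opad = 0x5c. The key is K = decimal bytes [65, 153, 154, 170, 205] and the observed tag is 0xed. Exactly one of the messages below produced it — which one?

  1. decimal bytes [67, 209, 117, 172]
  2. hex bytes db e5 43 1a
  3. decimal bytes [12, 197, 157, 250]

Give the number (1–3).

Key decimal bytes [65, 153, 154, 170, 205] = 41 99 9a aa cd is 5 bytes > B = 3, so hash it first: H(key) = eb, then zero-pad to 3 bytes: K' = eb 00 00.
K' ⊕ ipad = dd 36 36; K' ⊕ opad = b7 5c 5c.
m1: inner = H(dd 36 36 43 d1 75 ac) = 7e; tag = H(b7 5c 5c 7e) = ed ← matches
m2: inner = H(dd 36 36 db e5 43 1a) = 66; tag = H(b7 5c 5c 66) = d5
m3: inner = H(dd 36 36 0c c5 9d fa) = b1; tag = H(b7 5c 5c b1) = 20

1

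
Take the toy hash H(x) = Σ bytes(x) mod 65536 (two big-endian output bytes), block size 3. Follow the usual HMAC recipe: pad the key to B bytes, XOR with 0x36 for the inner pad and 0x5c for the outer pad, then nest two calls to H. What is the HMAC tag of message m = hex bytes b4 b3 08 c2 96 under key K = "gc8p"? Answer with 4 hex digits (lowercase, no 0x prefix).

0162

Key "gc8p" = 67 63 38 70 is 4 bytes > B = 3, so hash it first: H(key) = 01 72, then zero-pad to 3 bytes: K' = 01 72 00.
K' ⊕ ipad = 37 44 36.  K' ⊕ opad = 5d 2e 5c.
Inner input = (K'⊕ipad) ∥ m = 37 44 36 ∥ b4 b3 08 c2 96.
Inner hash: sum = 55+68+54+180+179+8+194+150 = 888 → 03 78.
Outer input = (K'⊕opad) ∥ inner = 5d 2e 5c ∥ 03 78.
Outer hash (tag): sum = 93+46+92+3+120 = 354 → 01 62.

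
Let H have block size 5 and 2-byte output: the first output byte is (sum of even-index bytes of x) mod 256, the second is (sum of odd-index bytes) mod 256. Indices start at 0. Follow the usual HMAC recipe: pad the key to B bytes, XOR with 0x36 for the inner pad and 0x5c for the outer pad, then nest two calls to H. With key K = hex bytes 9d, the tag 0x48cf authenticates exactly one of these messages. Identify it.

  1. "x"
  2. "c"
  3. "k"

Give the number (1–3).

2

Key hex bytes 9d is 1 byte ≤ B = 5; zero-pad to 5 bytes: K' = 9d 00 00 00 00.
K' ⊕ ipad = ab 36 36 36 36; K' ⊕ opad = c1 5c 5c 5c 5c.
m1: inner = H(ab 36 36 36 36 78) = 17 e4; tag = H(c1 5c 5c 5c 5c 17 e4) = 5dcf
m2: inner = H(ab 36 36 36 36 63) = 17 cf; tag = H(c1 5c 5c 5c 5c 17 cf) = 48cf ← matches
m3: inner = H(ab 36 36 36 36 6b) = 17 d7; tag = H(c1 5c 5c 5c 5c 17 d7) = 50cf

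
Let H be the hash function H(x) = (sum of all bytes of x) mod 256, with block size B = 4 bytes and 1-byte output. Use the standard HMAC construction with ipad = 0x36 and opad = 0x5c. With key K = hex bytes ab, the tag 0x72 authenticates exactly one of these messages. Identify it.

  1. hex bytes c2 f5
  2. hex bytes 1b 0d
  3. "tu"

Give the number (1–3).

Key hex bytes ab is 1 byte ≤ B = 4; zero-pad to 4 bytes: K' = ab 00 00 00.
K' ⊕ ipad = 9d 36 36 36; K' ⊕ opad = f7 5c 5c 5c.
m1: inner = H(9d 36 36 36 c2 f5) = f6; tag = H(f7 5c 5c 5c f6) = 01
m2: inner = H(9d 36 36 36 1b 0d) = 67; tag = H(f7 5c 5c 5c 67) = 72 ← matches
m3: inner = H(9d 36 36 36 74 75) = 28; tag = H(f7 5c 5c 5c 28) = 33

2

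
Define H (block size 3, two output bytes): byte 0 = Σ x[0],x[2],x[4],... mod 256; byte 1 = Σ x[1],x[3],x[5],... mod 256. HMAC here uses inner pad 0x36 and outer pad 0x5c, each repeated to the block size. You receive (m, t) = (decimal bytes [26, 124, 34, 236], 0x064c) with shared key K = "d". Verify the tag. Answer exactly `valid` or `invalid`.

Key "d" = 64 is 1 byte ≤ B = 3; zero-pad to 3 bytes: K' = 64 00 00.
K' ⊕ ipad = 52 36 36; K' ⊕ opad = 38 5c 5c.
Inner hash: even-index sum = 496 mod 256 = 240; odd-index sum = 114 mod 256 = 114 → f0 72.
Outer hash (recomputed tag): even-index sum = 262 mod 256 = 6; odd-index sum = 332 mod 256 = 76 → 06 4c.
Recomputed tag = 064c; claimed = 064c → match.

valid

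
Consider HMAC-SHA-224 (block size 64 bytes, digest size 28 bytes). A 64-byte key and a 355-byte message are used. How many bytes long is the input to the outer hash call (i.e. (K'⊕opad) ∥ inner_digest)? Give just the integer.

92

Key is 64 ≤ 64 bytes, zero-padded: |K'| = 64.
Outer input = (K'⊕opad) ∥ H(inner) → 64 + 28 = 92 bytes.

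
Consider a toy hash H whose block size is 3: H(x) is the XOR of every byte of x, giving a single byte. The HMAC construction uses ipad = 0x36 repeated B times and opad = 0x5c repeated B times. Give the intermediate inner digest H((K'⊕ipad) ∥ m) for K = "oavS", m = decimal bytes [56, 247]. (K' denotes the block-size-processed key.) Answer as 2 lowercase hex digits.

d2

Key "oavS" = 6f 61 76 53 is 4 bytes > B = 3, so hash it first: H(key) = 2b, then zero-pad to 3 bytes: K' = 2b 00 00.
K' ⊕ ipad = 1d 36 36.
Inner input = 1d 36 36 ∥ 38 f7.
Inner hash: XOR 1d⊕36⊕36⊕38⊕f7 = d2.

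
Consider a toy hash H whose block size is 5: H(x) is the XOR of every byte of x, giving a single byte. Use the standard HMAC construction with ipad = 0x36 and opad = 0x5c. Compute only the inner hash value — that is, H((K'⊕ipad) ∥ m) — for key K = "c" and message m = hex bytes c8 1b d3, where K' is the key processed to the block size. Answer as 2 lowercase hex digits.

55

Key "c" = 63 is 1 byte ≤ B = 5; zero-pad to 5 bytes: K' = 63 00 00 00 00.
K' ⊕ ipad = 55 36 36 36 36.
Inner input = 55 36 36 36 36 ∥ c8 1b d3.
Inner hash: XOR 55⊕36⊕36⊕36⊕36⊕c8⊕1b⊕d3 = 55.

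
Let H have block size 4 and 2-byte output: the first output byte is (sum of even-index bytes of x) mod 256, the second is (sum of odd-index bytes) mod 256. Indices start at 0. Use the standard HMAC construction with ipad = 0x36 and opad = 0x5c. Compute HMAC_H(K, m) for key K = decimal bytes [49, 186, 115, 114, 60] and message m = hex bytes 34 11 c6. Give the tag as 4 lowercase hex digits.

Key decimal bytes [49, 186, 115, 114, 60] = 31 ba 73 72 3c is 5 bytes > B = 4, so hash it first: H(key) = e0 2c, then zero-pad to 4 bytes: K' = e0 2c 00 00.
K' ⊕ ipad = d6 1a 36 36.  K' ⊕ opad = bc 70 5c 5c.
Inner input = (K'⊕ipad) ∥ m = d6 1a 36 36 ∥ 34 11 c6.
Inner hash: even-index sum = 518 mod 256 = 6; odd-index sum = 97 mod 256 = 97 → 06 61.
Outer input = (K'⊕opad) ∥ inner = bc 70 5c 5c ∥ 06 61.
Outer hash (tag): even-index sum = 286 mod 256 = 30; odd-index sum = 301 mod 256 = 45 → 1e 2d.

1e2d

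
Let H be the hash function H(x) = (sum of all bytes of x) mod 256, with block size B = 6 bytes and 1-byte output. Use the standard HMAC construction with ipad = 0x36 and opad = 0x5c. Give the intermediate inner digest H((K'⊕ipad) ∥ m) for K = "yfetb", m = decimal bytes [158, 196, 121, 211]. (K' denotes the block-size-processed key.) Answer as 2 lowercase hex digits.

Key "yfetb" = 79 66 65 74 62 is 5 bytes ≤ B = 6; zero-pad to 6 bytes: K' = 79 66 65 74 62 00.
K' ⊕ ipad = 4f 50 53 42 54 36.
Inner input = 4f 50 53 42 54 36 ∥ 9e c4 79 d3.
Inner hash: sum = 79+80+83+66+84+54+158+196+121+211 = 1132; mod 256 = 108 → 6c.

6c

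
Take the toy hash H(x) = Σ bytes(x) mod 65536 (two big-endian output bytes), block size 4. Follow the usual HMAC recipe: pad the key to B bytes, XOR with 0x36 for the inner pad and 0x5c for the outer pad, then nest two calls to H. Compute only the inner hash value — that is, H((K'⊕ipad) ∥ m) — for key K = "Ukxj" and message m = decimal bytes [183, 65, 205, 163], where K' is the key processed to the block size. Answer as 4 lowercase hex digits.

Key "Ukxj" = 55 6b 78 6a is exactly B = 4 bytes: K' = 55 6b 78 6a.
K' ⊕ ipad = 63 5d 4e 5c.
Inner input = 63 5d 4e 5c ∥ b7 41 cd a3.
Inner hash: sum = 99+93+78+92+183+65+205+163 = 978 → 03 d2.

03d2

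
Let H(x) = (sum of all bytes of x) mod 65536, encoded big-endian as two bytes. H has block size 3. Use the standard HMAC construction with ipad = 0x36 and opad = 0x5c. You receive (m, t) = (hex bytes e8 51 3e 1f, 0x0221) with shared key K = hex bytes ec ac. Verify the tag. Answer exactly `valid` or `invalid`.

invalid

Key hex bytes ec ac is 2 bytes ≤ B = 3; zero-pad to 3 bytes: K' = ec ac 00.
K' ⊕ ipad = da 9a 36; K' ⊕ opad = b0 f0 5c.
Inner hash: sum = 218+154+54+232+81+62+31 = 832 → 03 40.
Outer hash (recomputed tag): sum = 176+240+92+3+64 = 575 → 02 3f.
Recomputed tag = 023f; claimed = 0221 → mismatch.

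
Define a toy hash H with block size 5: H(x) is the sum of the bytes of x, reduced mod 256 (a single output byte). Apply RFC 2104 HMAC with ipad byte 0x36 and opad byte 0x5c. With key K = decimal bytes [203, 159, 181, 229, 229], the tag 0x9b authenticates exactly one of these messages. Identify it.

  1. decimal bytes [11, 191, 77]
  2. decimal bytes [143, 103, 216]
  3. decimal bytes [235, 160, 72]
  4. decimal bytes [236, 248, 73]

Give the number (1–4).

Key decimal bytes [203, 159, 181, 229, 229] = cb 9f b5 e5 e5 is exactly B = 5 bytes: K' = cb 9f b5 e5 e5.
K' ⊕ ipad = fd a9 83 d3 d3; K' ⊕ opad = 97 c3 e9 b9 b9.
m1: inner = H(fd a9 83 d3 d3 0b bf 4d) = e6; tag = H(97 c3 e9 b9 b9 e6) = 9b ← matches
m2: inner = H(fd a9 83 d3 d3 8f 67 d8) = 9d; tag = H(97 c3 e9 b9 b9 9d) = 52
m3: inner = H(fd a9 83 d3 d3 eb a0 48) = a2; tag = H(97 c3 e9 b9 b9 a2) = 57
m4: inner = H(fd a9 83 d3 d3 ec f8 49) = fc; tag = H(97 c3 e9 b9 b9 fc) = b1

1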